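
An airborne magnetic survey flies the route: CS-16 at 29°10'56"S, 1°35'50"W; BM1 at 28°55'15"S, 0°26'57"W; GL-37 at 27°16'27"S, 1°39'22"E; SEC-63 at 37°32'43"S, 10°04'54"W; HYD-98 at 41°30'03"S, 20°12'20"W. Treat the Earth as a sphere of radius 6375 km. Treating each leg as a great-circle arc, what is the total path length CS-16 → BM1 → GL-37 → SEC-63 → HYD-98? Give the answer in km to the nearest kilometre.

2950 km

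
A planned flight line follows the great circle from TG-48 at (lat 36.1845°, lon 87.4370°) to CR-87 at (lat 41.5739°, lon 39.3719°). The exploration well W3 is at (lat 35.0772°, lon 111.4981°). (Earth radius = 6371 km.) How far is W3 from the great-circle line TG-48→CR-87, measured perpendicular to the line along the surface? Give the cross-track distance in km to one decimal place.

979.4 km

δ₁₃ = central angle TG-48→W3 = 0.341000 rad  (haversine)
θ₁₃ = bearing TG-48→W3 = 86.115°,  θ₁₂ = bearing TG-48→CR-87 = 293.366°
dₓₜ = R·arcsin(sin δ₁₃ · sin(θ₁₃ − θ₁₂)) = 6371·arcsin(0.33443·sin(-207.250°)) = 979.437 km
|dₓₜ| = 979.437 km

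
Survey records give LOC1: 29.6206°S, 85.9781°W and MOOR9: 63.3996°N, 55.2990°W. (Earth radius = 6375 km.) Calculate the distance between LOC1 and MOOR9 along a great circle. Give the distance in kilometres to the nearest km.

Δφ = 93.0202°,  Δλ = 30.6791°
a = sin²(Δφ/2) + cos φ₁ cos φ₂ sin²(Δλ/2) = 0.553584
c = 2·arcsin(√a) = 1.678171 rad = 96.1521°
d = R·c = 6375 × 1.678171 = 10698.3 km

10698 km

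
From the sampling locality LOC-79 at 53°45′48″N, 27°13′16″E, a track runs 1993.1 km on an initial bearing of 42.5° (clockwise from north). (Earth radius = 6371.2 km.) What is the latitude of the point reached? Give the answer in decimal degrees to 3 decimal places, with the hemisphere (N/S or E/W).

LOC-79: φ = +53.76333°, λ = +27.22111°
δ = d/R = 1993.1/6371.2 = 0.312830 rad
φ₂ = arcsin(sin φ₁ cos δ + cos φ₁ sin δ cos θ)
   = arcsin(0.80658·0.95147 + 0.59112·0.30775·0.73728) = 64.36399°
λ₂ = λ₁ + atan2(sin θ sin δ cos φ₁, cos δ − sin φ₁ sin φ₂) = 55.94292°

64.364°N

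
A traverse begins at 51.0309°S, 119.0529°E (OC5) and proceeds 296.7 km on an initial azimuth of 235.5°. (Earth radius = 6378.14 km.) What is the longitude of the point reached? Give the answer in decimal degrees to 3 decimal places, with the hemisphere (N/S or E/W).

δ = d/R = 296.7/6378.14 = 0.046518 rad
φ₂ = arcsin(sin φ₁ cos δ + cos φ₁ sin δ cos θ)
   = arcsin(-0.77749·0.99892 + 0.62890·0.04650·-0.56641) = -52.48638°
λ₂ = λ₁ + atan2(sin θ sin δ cos φ₁, cos δ − sin φ₁ sin φ₂) = 115.44472°

115.445°E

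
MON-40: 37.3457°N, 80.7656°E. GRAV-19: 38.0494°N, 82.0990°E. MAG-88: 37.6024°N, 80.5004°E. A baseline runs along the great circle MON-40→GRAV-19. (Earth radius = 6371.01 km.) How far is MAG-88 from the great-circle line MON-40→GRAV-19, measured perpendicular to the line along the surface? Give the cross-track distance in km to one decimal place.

36.8 km

δ₁₃ = central angle MON-40→MAG-88 = 0.005794 rad  (haversine)
θ₁₃ = bearing MON-40→MAG-88 = 320.732°,  θ₁₂ = bearing MON-40→GRAV-19 = 55.891°
dₓₜ = R·arcsin(sin δ₁₃ · sin(θ₁₃ − θ₁₂)) = 6371.01·arcsin(0.00579·sin(264.841°)) = -36.762 km
|dₓₜ| = 36.762 km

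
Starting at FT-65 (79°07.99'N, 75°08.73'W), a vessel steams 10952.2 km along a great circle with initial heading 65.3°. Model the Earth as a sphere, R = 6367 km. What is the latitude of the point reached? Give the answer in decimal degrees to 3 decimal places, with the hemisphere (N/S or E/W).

3.912°S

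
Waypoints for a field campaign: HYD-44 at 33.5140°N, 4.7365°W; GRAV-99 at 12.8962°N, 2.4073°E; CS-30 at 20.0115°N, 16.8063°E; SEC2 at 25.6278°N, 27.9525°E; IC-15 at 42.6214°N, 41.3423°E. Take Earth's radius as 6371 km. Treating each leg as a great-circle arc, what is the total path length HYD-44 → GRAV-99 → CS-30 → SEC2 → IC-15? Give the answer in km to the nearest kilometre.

HYD-44→GRAV-99: c = 0.377359 rad, d = 2404.15 km
GRAV-99→CS-30: c = 0.270911 rad, d = 1725.97 km
CS-30→SEC2: c = 0.204221 rad, d = 1301.09 km
SEC2→IC-15: c = 0.353107 rad, d = 2249.64 km
Total = 2404.15 + 1725.97 + 1301.09 + 2249.64 = 7680.86 km

7681 km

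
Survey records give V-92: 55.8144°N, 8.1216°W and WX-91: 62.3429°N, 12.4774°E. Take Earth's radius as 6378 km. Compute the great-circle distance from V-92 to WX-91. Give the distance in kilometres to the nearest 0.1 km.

Δφ = 6.5285°,  Δλ = 20.5990°
a = sin²(Δφ/2) + cos φ₁ cos φ₂ sin²(Δλ/2) = 0.011580
c = 2·arcsin(√a) = 0.215635 rad = 12.3550°
d = R·c = 6378 × 0.215635 = 1375.3 km

1375.3 km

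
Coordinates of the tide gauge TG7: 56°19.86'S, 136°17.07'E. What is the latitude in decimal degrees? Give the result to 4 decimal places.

56° + 19.86′/60 = 56 + 0.33100 = 56.3310°

56.3310°S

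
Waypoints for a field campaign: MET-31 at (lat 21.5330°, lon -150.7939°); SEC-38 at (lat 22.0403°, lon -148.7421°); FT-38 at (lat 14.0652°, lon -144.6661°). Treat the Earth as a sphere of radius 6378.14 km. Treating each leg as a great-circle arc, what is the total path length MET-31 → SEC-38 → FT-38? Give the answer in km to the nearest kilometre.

MET-31→SEC-38: c = 0.034411 rad, d = 219.48 km
SEC-38→FT-38: c = 0.154723 rad, d = 986.85 km
Total = 219.48 + 986.85 = 1206.32 km

1206 km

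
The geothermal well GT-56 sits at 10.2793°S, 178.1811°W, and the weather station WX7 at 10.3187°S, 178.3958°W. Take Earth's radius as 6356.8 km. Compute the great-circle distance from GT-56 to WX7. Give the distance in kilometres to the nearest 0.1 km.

23.8 km

Δφ = -0.0394°,  Δλ = -0.2147°
a = sin²(Δφ/2) + cos φ₁ cos φ₂ sin²(Δλ/2) = 0.000004
c = 2·arcsin(√a) = 0.003750 rad = 0.2149°
d = R·c = 6356.8 × 0.003750 = 23.8 km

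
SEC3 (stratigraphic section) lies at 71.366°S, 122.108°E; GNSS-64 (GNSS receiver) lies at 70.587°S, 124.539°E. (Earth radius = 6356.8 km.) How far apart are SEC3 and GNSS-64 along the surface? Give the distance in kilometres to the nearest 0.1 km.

Δφ = 0.7790°,  Δλ = 2.4310°
a = sin²(Δφ/2) + cos φ₁ cos φ₂ sin²(Δλ/2) = 0.000094
c = 2·arcsin(√a) = 0.019391 rad = 1.1110°
d = R·c = 6356.8 × 0.019391 = 123.3 km

123.3 km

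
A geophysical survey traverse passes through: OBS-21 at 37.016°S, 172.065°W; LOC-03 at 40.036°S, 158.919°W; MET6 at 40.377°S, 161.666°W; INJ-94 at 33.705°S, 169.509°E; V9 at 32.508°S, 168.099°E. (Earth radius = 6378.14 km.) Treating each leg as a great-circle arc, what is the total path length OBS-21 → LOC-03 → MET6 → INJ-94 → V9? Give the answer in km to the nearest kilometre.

4269 km

OBS-21→LOC-03: c = 0.186872 rad, d = 1191.89 km
LOC-03→MET6: c = 0.037095 rad, d = 236.60 km
MET6→INJ-94: c = 0.416021 rad, d = 2653.44 km
INJ-94→V9: c = 0.029349 rad, d = 187.19 km
Total = 1191.89 + 236.60 + 2653.44 + 187.19 = 4269.12 km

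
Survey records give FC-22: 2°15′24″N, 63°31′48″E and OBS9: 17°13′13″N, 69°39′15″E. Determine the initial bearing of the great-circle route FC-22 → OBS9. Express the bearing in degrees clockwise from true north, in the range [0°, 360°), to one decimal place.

FC-22: φ = +2.25667°, λ = +63.53000°
OBS9: φ = +17.22028°, λ = +69.65417°
Δλ = 6.1242°
y = sin Δλ · cos φ₂ = 0.101901
x = cos φ₁ sin φ₂ − sin φ₁ cos φ₂ cos Δλ = 0.258420
θ = atan2(y, x) = 21.5205° → 21.5205° (mod 360°)

21.5°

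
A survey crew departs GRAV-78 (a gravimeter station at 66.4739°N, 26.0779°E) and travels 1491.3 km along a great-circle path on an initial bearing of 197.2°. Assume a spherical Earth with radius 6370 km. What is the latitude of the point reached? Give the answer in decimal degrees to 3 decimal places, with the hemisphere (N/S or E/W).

δ = d/R = 1491.3/6370 = 0.234113 rad
φ₂ = arcsin(sin φ₁ cos δ + cos φ₁ sin δ cos θ)
   = arcsin(0.91688·0.97272 + 0.39917·0.23198·-0.95528) = 53.45685°
λ₂ = λ₁ + atan2(sin θ sin δ cos φ₁, cos δ − sin φ₁ sin φ₂) = 19.46224°

53.457°N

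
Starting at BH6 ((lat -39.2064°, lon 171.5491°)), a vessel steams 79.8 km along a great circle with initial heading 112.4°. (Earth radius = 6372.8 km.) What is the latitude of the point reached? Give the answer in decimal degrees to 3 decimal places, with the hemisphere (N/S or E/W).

39.477°S

δ = d/R = 79.8/6372.8 = 0.012522 rad
φ₂ = arcsin(sin φ₁ cos δ + cos φ₁ sin δ cos θ)
   = arcsin(-0.63212·0.99992 + 0.77487·0.01252·-0.38107) = -39.47665°
λ₂ = λ₁ + atan2(sin θ sin δ cos φ₁, cos δ − sin φ₁ sin φ₂) = 172.40846°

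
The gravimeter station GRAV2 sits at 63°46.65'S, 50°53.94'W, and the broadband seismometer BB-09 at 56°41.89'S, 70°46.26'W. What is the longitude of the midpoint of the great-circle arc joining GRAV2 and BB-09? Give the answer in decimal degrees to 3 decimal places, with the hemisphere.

GRAV2: φ = -63.77750°, λ = -50.89900°
BB-09: φ = -56.69817°, λ = -70.77100°
Bx = cos φ₂ cos Δλ = 0.516356,  By = cos φ₂ sin Δλ = -0.186633
φₘ = atan2(sin φ₁ + sin φ₂, √((cos φ₁ + Bx)² + By²)) = -60.60513°
λₘ = λ₁ + atan2(By, cos φ₁ + Bx) = -61.92060°

61.921°W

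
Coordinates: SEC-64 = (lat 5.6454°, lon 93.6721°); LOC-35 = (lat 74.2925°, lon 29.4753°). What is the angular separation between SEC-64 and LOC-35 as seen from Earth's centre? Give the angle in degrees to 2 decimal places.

Δφ = 68.6471°,  Δλ = -64.1968°
a = sin²(Δφ/2) + cos φ₁ cos φ₂ sin²(Δλ/2) = 0.394016
c = 2·arcsin(√a) = 1.357207 rad = 77.7623°

77.76°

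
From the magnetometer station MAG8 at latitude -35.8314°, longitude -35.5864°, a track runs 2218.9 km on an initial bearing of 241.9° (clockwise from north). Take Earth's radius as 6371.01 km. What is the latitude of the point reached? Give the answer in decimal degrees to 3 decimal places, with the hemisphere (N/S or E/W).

42.889°S

δ = d/R = 2218.9/6371.01 = 0.348281 rad
φ₂ = arcsin(sin φ₁ cos δ + cos φ₁ sin δ cos θ)
   = arcsin(-0.58540·0.93996 + 0.81074·0.34128·-0.47101) = -42.88901°
λ₂ = λ₁ + atan2(sin θ sin δ cos φ₁, cos δ − sin φ₁ sin φ₂) = -59.84768°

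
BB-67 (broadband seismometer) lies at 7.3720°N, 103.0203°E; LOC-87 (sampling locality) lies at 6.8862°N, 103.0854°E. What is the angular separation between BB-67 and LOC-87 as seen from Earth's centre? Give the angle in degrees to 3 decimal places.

0.490°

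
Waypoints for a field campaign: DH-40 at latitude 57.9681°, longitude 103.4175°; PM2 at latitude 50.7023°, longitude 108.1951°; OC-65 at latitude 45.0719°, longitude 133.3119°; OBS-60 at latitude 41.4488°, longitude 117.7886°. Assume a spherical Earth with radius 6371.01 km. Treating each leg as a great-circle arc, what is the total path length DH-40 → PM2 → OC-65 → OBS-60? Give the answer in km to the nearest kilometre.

DH-40→PM2: c = 0.135729 rad, d = 864.73 km
PM2→OC-65: c = 0.308196 rad, d = 1963.52 km
OC-65→OBS-60: c = 0.206806 rad, d = 1317.56 km
Total = 864.73 + 1963.52 + 1317.56 = 4145.82 km

4146 km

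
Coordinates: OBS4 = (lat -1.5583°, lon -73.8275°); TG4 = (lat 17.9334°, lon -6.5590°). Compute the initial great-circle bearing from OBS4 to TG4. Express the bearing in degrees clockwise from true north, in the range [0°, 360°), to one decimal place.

70.1°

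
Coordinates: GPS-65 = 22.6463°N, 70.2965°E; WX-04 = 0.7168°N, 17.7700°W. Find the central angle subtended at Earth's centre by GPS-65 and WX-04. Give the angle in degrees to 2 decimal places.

87.94°

Δφ = -21.9295°,  Δλ = -88.0665°
a = sin²(Δφ/2) + cos φ₁ cos φ₂ sin²(Δλ/2) = 0.482024
c = 2·arcsin(√a) = 1.534836 rad = 87.9396°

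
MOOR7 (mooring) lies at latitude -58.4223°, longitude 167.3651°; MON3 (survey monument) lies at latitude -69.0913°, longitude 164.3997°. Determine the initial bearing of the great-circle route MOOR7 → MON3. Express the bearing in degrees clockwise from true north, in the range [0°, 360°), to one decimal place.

Δλ = -2.9654°
y = sin Δλ · cos φ₂ = -0.018462
x = cos φ₁ sin φ₂ − sin φ₁ cos φ₂ cos Δλ = -0.185542
θ = atan2(y, x) = -174.3175° → 185.6825° (mod 360°)

185.7°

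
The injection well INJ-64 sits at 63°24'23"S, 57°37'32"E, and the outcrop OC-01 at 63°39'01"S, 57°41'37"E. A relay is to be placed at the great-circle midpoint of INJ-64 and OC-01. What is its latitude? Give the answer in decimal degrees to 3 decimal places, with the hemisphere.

63.528°S

INJ-64: φ = -63.40639°, λ = +57.62556°
OC-01: φ = -63.65028°, λ = +57.69361°
Bx = cos φ₂ cos Δλ = 0.443849,  By = cos φ₂ sin Δλ = 0.000527
φₘ = atan2(sin φ₁ + sin φ₂, √((cos φ₁ + Bx)² + By²)) = -63.52834°
λₘ = λ₁ + atan2(By, cos φ₁ + Bx) = 57.65944°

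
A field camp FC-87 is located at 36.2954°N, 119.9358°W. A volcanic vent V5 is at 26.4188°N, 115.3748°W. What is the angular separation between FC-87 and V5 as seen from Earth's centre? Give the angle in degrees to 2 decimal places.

10.61°

Δφ = -9.8766°,  Δλ = 4.5610°
a = sin²(Δφ/2) + cos φ₁ cos φ₂ sin²(Δλ/2) = 0.008553
c = 2·arcsin(√a) = 0.185231 rad = 10.6130°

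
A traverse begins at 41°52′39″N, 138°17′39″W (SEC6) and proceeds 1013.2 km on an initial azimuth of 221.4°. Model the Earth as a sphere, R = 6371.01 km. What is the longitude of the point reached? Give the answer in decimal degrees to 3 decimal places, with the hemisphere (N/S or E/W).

145.621°W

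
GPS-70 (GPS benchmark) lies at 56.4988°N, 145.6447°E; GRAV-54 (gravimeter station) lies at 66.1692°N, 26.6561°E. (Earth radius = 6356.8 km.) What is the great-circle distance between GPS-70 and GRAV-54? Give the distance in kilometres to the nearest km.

5448 km

Δφ = 9.6704°,  Δλ = -118.9886°
a = sin²(Δφ/2) + cos φ₁ cos φ₂ sin²(Δλ/2) = 0.172649
c = 2·arcsin(√a) = 0.857008 rad = 49.1030°
d = R·c = 6356.8 × 0.857008 = 5447.8 km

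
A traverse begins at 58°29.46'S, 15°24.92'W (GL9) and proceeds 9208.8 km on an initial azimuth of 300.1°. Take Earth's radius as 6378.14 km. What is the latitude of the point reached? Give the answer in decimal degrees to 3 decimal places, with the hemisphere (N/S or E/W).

8.744°N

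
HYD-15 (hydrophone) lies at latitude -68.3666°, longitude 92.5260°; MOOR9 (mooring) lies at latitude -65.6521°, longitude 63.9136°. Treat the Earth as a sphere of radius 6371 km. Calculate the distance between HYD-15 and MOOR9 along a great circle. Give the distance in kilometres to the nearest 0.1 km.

Δφ = 2.7145°,  Δλ = -28.6124°
a = sin²(Δφ/2) + cos φ₁ cos φ₂ sin²(Δλ/2) = 0.009842
c = 2·arcsin(√a) = 0.198738 rad = 11.3869°
d = R·c = 6371 × 0.198738 = 1266.2 km

1266.2 km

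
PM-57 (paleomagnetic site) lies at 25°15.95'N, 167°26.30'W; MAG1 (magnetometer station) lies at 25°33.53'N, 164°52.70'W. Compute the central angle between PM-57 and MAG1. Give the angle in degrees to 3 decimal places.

PM-57: φ = +25.26583°, λ = -167.43833°
MAG1: φ = +25.55883°, λ = -164.87833°
Δφ = 0.2930°,  Δλ = 2.5600°
a = sin²(Δφ/2) + cos φ₁ cos φ₂ sin²(Δλ/2) = 0.000414
c = 2·arcsin(√a) = 0.040679 rad = 2.3308°

2.331°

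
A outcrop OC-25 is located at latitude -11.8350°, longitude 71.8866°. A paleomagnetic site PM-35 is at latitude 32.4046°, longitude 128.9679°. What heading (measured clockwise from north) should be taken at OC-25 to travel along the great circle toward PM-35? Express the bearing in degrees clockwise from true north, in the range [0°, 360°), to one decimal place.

Δλ = 57.0813°
y = sin Δλ · cos φ₂ = 0.708729
x = cos φ₁ sin φ₂ − sin φ₁ cos φ₂ cos Δλ = 0.618605
θ = atan2(y, x) = 48.8843° → 48.8843° (mod 360°)

48.9°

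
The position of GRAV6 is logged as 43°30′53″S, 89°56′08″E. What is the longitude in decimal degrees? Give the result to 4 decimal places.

89° + 56′/60 + 8″/3600 = 89 + 0.93333 + 0.00222 = 89.9356°

89.9356°E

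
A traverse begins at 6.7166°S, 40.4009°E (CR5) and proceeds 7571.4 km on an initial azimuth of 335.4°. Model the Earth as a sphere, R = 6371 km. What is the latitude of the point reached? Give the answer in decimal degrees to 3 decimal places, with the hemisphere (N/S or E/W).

52.574°N

δ = d/R = 7571.4/6371 = 1.188416 rad
φ₂ = arcsin(sin φ₁ cos δ + cos φ₁ sin δ cos θ)
   = arcsin(-0.11696·0.37313 + 0.99314·0.92778·0.90924) = 52.57411°
λ₂ = λ₁ + atan2(sin θ sin δ cos φ₁, cos δ − sin φ₁ sin φ₂) = 0.94367°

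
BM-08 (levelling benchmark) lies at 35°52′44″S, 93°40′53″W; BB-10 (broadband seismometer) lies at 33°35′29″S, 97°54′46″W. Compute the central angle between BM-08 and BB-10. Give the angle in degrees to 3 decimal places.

BM-08: φ = -35.87889°, λ = -93.68139°
BB-10: φ = -33.59139°, λ = -97.91278°
Δφ = 2.2875°,  Δλ = -4.2314°
a = sin²(Δφ/2) + cos φ₁ cos φ₂ sin²(Δλ/2) = 0.001318
c = 2·arcsin(√a) = 0.072633 rad = 4.1616°

4.162°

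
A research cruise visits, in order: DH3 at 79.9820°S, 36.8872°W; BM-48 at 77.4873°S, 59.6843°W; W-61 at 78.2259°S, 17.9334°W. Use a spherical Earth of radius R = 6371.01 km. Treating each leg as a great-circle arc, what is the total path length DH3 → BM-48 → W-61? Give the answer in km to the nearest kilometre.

DH3→BM-48: c = 0.088255 rad, d = 562.27 km
BM-48→W-61: c = 0.150543 rad, d = 959.11 km
Total = 562.27 + 959.11 = 1521.38 km

1521 km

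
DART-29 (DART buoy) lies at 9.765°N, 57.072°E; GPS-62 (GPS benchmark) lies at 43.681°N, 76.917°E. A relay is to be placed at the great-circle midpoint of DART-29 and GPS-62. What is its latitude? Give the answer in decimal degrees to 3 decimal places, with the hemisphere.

Bx = cos φ₂ cos Δλ = 0.680249,  By = cos φ₂ sin Δλ = 0.245508
φₘ = atan2(sin φ₁ + sin φ₂, √((cos φ₁ + Bx)² + By²)) = 27.06302°
λₘ = λ₁ + atan2(By, cos φ₁ + Bx) = 65.45619°

27.063°N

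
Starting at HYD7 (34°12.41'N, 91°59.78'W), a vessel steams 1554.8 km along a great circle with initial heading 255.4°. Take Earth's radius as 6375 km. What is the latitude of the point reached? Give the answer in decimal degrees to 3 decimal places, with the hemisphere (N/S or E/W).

HYD7: φ = +34.20683°, λ = -91.99633°
δ = d/R = 1554.8/6375 = 0.243890 rad
φ₂ = arcsin(sin φ₁ cos δ + cos φ₁ sin δ cos θ)
   = arcsin(0.56218·0.97041 + 0.82701·0.24148·-0.25207) = 29.68325°
λ₂ = λ₁ + atan2(sin θ sin δ cos φ₁, cos δ − sin φ₁ sin φ₂) = -107.59981°

29.683°N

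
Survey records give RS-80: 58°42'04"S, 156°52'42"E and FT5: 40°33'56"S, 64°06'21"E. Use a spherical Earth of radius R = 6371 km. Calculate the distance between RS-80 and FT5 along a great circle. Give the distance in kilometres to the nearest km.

RS-80: φ = -58.70111°, λ = +156.87833°
FT5: φ = -40.56556°, λ = +64.10583°
Δφ = 18.1356°,  Δλ = -92.7725°
a = sin²(Δφ/2) + cos φ₁ cos φ₂ sin²(Δλ/2) = 0.231706
c = 2·arcsin(√a) = 1.004409 rad = 57.5484°
d = R·c = 6371 × 1.004409 = 6399.1 km

6399 km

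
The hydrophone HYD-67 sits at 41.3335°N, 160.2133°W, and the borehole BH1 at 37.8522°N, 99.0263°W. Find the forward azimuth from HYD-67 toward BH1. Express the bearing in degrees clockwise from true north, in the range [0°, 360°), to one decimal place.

73.2°

Δλ = 61.1870°
y = sin Δλ · cos φ₂ = 0.691842
x = cos φ₁ sin φ₂ − sin φ₁ cos φ₂ cos Δλ = 0.209429
θ = atan2(y, x) = 73.1583° → 73.1583° (mod 360°)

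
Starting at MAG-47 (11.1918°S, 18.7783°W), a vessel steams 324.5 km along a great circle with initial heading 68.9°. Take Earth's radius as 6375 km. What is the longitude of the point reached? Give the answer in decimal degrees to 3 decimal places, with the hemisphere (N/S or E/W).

δ = d/R = 324.5/6375 = 0.050902 rad
φ₂ = arcsin(sin φ₁ cos δ + cos φ₁ sin δ cos θ)
   = arcsin(-0.19409·0.99870 + 0.98098·0.05088·0.36000) = -10.12954°
λ₂ = λ₁ + atan2(sin θ sin δ cos φ₁, cos δ − sin φ₁ sin φ₂) = -16.01441°

16.014°W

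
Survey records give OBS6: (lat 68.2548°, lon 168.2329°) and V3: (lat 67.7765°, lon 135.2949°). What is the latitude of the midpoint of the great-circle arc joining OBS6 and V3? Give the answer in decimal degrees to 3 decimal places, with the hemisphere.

Bx = cos φ₂ cos Δλ = 0.317425,  By = cos φ₂ sin Δλ = -0.205650
φₘ = atan2(sin φ₁ + sin φ₂, √((cos φ₁ + Bx)² + By²)) = 68.83621°
λₘ = λ₁ + atan2(By, cos φ₁ + Bx) = 151.58878°

68.836°N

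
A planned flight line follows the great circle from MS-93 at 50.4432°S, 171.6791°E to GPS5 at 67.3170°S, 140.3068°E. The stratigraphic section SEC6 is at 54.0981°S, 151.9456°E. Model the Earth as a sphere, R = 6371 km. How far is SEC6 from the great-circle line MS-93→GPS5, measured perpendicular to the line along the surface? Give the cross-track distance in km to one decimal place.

δ₁₃ = central angle MS-93→SEC6 = 0.219369 rad  (haversine)
θ₁₃ = bearing MS-93→SEC6 = 245.484°,  θ₁₂ = bearing MS-93→GPS5 = 211.029°
dₓₜ = R·arcsin(sin δ₁₃ · sin(θ₁₃ − θ₁₂)) = 6371·arcsin(0.21761·sin(34.455°)) = 786.370 km
|dₓₜ| = 786.370 km

786.4 km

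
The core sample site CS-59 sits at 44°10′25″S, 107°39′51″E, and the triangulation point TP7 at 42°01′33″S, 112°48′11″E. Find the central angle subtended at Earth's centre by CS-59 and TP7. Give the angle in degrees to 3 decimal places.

4.322°

CS-59: φ = -44.17361°, λ = +107.66417°
TP7: φ = -42.02583°, λ = +112.80306°
Δφ = 2.1478°,  Δλ = 5.1389°
a = sin²(Δφ/2) + cos φ₁ cos φ₂ sin²(Δλ/2) = 0.001422
c = 2·arcsin(√a) = 0.075438 rad = 4.3223°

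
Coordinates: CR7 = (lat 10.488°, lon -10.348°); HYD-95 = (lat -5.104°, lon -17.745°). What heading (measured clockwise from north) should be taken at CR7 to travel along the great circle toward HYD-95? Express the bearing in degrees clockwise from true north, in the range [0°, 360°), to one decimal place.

205.6°

Δλ = -7.3970°
y = sin Δλ · cos φ₂ = -0.128233
x = cos φ₁ sin φ₂ − sin φ₁ cos φ₂ cos Δλ = -0.267276
θ = atan2(y, x) = -154.3694° → 205.6306° (mod 360°)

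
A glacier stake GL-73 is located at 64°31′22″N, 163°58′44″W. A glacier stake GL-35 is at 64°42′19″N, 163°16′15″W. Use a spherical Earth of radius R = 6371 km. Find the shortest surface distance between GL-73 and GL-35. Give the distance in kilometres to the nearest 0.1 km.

GL-73: φ = +64.52278°, λ = -163.97889°
GL-35: φ = +64.70528°, λ = -163.27083°
Δφ = 0.1825°,  Δλ = 0.7081°
a = sin²(Δφ/2) + cos φ₁ cos φ₂ sin²(Δλ/2) = 0.000010
c = 2·arcsin(√a) = 0.006182 rad = 0.3542°
d = R·c = 6371 × 0.006182 = 39.4 km

39.4 km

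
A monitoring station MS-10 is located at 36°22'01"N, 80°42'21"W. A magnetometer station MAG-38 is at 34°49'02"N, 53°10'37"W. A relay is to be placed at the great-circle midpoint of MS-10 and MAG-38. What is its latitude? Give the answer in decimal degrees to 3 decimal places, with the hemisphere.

36.386°N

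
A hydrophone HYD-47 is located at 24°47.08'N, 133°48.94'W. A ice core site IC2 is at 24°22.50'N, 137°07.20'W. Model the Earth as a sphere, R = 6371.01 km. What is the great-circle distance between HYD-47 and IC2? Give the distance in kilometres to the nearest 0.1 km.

HYD-47: φ = +24.78467°, λ = -133.81567°
IC2: φ = +24.37500°, λ = -137.12000°
Δφ = -0.4097°,  Δλ = -3.3043°
a = sin²(Δφ/2) + cos φ₁ cos φ₂ sin²(Δλ/2) = 0.000700
c = 2·arcsin(√a) = 0.052929 rad = 3.0326°
d = R·c = 6371.01 × 0.052929 = 337.2 km

337.2 km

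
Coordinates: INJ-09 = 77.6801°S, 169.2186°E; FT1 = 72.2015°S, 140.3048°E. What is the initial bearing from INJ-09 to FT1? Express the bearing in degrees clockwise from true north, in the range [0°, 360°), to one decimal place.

291.5°

Δλ = -28.9138°
y = sin Δλ · cos φ₂ = -0.147790
x = cos φ₁ sin φ₂ − sin φ₁ cos φ₂ cos Δλ = 0.058249
θ = atan2(y, x) = -68.4889° → 291.5111° (mod 360°)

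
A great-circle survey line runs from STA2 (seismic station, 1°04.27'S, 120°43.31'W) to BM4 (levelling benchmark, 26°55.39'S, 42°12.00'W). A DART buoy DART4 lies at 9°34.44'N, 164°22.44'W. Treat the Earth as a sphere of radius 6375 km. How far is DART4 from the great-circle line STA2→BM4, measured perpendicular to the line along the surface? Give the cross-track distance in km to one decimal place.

970.0 km

STA2: φ = -1.07117°, λ = -120.72183°
BM4: φ = -26.92317°, λ = -42.20000°
DART4: φ = +9.57400°, λ = -164.37400°
δ₁₃ = central angle STA2→DART4 = 0.780969 rad  (haversine)
θ₁₃ = bearing STA2→DART4 = 284.784°,  θ₁₂ = bearing STA2→BM4 = 117.217°
dₓₜ = R·arcsin(sin δ₁₃ · sin(θ₁₃ − θ₁₂)) = 6375·arcsin(0.70397·sin(167.566°)) = 970.019 km
|dₓₜ| = 970.019 km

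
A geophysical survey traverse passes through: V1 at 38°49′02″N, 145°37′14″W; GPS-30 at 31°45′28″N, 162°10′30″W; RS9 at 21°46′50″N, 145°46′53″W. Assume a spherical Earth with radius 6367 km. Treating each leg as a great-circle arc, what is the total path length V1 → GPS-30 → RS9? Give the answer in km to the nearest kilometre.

3655 km

V1: φ = +38.81722°, λ = -145.62056°
GPS-30: φ = +31.75778°, λ = -162.17500°
RS9: φ = +21.78056°, λ = -145.78139°
V1→GPS-30: c = 0.265512 rad, d = 1690.51 km
GPS-30→RS9: c = 0.308544 rad, d = 1964.50 km
Total = 1690.51 + 1964.50 = 3655.01 km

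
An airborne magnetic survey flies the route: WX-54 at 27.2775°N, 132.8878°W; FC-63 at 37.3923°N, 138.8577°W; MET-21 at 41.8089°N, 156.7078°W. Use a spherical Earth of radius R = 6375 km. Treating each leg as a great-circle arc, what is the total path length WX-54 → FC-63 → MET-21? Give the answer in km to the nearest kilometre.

2861 km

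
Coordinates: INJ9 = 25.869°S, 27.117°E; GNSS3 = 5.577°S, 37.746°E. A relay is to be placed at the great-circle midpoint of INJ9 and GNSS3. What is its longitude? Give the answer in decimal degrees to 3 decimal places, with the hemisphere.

32.700°E

Bx = cos φ₂ cos Δλ = 0.978190,  By = cos φ₂ sin Δλ = 0.183576
φₘ = atan2(sin φ₁ + sin φ₂, √((cos φ₁ + Bx)² + By²)) = -15.78734°
λₘ = λ₁ + atan2(By, cos φ₁ + Bx) = 32.70001°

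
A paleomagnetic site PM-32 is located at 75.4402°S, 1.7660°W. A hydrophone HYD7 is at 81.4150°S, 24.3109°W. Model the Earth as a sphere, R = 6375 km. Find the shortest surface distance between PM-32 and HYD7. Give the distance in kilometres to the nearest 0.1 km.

821.9 km

Δφ = -5.9748°,  Δλ = -22.5449°
a = sin²(Δφ/2) + cos φ₁ cos φ₂ sin²(Δλ/2) = 0.004150
c = 2·arcsin(√a) = 0.128931 rad = 7.3872°
d = R·c = 6375 × 0.128931 = 821.9 km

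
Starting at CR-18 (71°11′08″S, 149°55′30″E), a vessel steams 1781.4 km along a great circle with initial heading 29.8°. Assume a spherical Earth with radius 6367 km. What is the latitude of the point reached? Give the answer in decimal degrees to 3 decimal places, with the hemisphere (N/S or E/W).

CR-18: φ = -71.18556°, λ = +149.92500°
δ = d/R = 1781.4/6367 = 0.279786 rad
φ₂ = arcsin(sin φ₁ cos δ + cos φ₁ sin δ cos θ)
   = arcsin(-0.94657·0.96111 + 0.32250·0.27615·0.86777) = -56.35406°
λ₂ = λ₁ + atan2(sin θ sin δ cos φ₁, cos δ − sin φ₁ sin φ₂) = 164.26635°

56.354°S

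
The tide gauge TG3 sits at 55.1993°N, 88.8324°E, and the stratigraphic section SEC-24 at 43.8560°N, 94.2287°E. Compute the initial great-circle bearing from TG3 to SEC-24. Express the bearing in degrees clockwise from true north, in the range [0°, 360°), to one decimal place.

160.7°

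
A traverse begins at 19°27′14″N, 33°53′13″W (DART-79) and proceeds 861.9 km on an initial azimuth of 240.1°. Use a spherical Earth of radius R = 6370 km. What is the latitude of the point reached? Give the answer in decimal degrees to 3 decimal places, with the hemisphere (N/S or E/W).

15.462°N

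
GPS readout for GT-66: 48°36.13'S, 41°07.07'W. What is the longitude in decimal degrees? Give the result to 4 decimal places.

41° + 7.07′/60 = 41 + 0.11783 = 41.1178°

41.1178°W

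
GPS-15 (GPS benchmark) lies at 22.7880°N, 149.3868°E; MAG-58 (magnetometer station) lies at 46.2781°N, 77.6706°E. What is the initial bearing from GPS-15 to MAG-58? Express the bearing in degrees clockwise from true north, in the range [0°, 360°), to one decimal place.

Δλ = -71.7162°
y = sin Δλ · cos φ₂ = -0.656265
x = cos φ₁ sin φ₂ − sin φ₁ cos φ₂ cos Δλ = 0.582308
θ = atan2(y, x) = -48.4172° → 311.5828° (mod 360°)

311.6°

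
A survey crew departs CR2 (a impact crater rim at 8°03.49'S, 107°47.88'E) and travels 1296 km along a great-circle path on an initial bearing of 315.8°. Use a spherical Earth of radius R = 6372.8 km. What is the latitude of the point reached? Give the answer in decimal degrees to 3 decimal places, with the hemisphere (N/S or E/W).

0.348°N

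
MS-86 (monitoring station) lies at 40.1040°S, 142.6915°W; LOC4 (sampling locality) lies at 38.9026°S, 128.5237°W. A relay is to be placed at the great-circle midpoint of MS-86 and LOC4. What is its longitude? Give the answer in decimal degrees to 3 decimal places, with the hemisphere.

135.546°W

Bx = cos φ₂ cos Δλ = 0.754544,  By = cos φ₂ sin Δλ = 0.190478
φₘ = atan2(sin φ₁ + sin φ₂, √((cos φ₁ + Bx)² + By²)) = -39.71893°
λₘ = λ₁ + atan2(By, cos φ₁ + Bx) = -135.54605°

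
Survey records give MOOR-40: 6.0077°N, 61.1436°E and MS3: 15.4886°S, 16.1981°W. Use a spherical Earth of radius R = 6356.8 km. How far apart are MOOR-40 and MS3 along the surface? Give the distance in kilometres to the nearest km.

8821 km

Δφ = -21.4963°,  Δλ = -77.3417°
a = sin²(Δφ/2) + cos φ₁ cos φ₂ sin²(Δλ/2) = 0.408966
c = 2·arcsin(√a) = 1.387707 rad = 79.5097°
d = R·c = 6356.8 × 1.387707 = 8821.4 km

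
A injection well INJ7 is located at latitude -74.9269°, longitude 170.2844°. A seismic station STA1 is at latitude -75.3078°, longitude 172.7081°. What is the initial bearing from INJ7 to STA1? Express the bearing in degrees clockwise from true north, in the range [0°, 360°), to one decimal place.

122.6°

Δλ = 2.4237°
y = sin Δλ · cos φ₂ = 0.010726
x = cos φ₁ sin φ₂ − sin φ₁ cos φ₂ cos Δλ = -0.006867
θ = atan2(y, x) = 122.6292° → 122.6292° (mod 360°)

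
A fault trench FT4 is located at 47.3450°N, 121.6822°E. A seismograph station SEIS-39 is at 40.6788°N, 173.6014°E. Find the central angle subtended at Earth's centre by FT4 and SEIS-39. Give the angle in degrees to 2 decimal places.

37.22°

Δφ = -6.6662°,  Δλ = 51.9192°
a = sin²(Δφ/2) + cos φ₁ cos φ₂ sin²(Δλ/2) = 0.101843
c = 2·arcsin(√a) = 0.649621 rad = 37.2205°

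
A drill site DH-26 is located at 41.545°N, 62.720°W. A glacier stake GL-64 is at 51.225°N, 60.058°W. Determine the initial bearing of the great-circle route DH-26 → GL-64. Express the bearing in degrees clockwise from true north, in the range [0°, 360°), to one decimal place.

Δλ = 2.6620°
y = sin Δλ · cos φ₂ = 0.029086
x = cos φ₁ sin φ₂ − sin φ₁ cos φ₂ cos Δλ = 0.168593
θ = atan2(y, x) = 9.7885° → 9.7885° (mod 360°)

9.8°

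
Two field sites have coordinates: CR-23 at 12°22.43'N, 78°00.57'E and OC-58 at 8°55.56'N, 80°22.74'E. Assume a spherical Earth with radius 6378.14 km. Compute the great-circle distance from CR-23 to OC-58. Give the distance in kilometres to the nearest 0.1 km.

CR-23: φ = +12.37383°, λ = +78.00950°
OC-58: φ = +8.92600°, λ = +80.37900°
Δφ = -3.4478°,  Δλ = 2.3695°
a = sin²(Δφ/2) + cos φ₁ cos φ₂ sin²(Δλ/2) = 0.001318
c = 2·arcsin(√a) = 0.072612 rad = 4.1603°
d = R·c = 6378.14 × 0.072612 = 463.1 km

463.1 km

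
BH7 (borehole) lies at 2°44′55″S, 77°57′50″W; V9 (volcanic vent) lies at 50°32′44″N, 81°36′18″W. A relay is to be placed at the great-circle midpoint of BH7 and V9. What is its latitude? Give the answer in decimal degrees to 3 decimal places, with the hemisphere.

23.909°N

BH7: φ = -2.74861°, λ = -77.96389°
V9: φ = +50.54556°, λ = -81.60500°
Bx = cos φ₂ cos Δλ = 0.634182,  By = cos φ₂ sin Δλ = -0.040356
φₘ = atan2(sin φ₁ + sin φ₂, √((cos φ₁ + Bx)² + By²)) = 23.90866°
λₘ = λ₁ + atan2(By, cos φ₁ + Bx) = -79.37952°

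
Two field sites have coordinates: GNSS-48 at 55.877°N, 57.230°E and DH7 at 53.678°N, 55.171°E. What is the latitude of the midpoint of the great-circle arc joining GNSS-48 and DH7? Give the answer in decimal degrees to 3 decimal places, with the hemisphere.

54.782°N

Bx = cos φ₂ cos Δλ = 0.591940,  By = cos φ₂ sin Δλ = -0.021281
φₘ = atan2(sin φ₁ + sin φ₂, √((cos φ₁ + Bx)² + By²)) = 54.78185°
λₘ = λ₁ + atan2(By, cos φ₁ + Bx) = 56.17251°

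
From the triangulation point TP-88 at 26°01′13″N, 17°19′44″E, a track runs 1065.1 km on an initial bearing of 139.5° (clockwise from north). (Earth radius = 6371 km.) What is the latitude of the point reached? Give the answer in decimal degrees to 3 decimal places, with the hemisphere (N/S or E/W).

18.594°N

TP-88: φ = +26.02028°, λ = +17.32889°
δ = d/R = 1065.1/6371 = 0.167179 rad
φ₂ = arcsin(sin φ₁ cos δ + cos φ₁ sin δ cos θ)
   = arcsin(0.43869·0.98606 + 0.89864·0.16640·-0.76041) = 18.59434°
λ₂ = λ₁ + atan2(sin θ sin δ cos φ₁, cos δ − sin φ₁ sin φ₂) = 23.87606°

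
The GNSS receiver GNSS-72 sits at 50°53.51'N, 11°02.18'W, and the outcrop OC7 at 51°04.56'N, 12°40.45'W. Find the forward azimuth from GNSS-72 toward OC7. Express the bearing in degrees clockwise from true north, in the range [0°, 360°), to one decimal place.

GNSS-72: φ = +50.89183°, λ = -11.03633°
OC7: φ = +51.07600°, λ = -12.67417°
Δλ = -1.6378°
y = sin Δλ · cos φ₂ = -0.017958
x = cos φ₁ sin φ₂ − sin φ₁ cos φ₂ cos Δλ = 0.003413
θ = atan2(y, x) = -79.2373° → 280.7627° (mod 360°)

280.8°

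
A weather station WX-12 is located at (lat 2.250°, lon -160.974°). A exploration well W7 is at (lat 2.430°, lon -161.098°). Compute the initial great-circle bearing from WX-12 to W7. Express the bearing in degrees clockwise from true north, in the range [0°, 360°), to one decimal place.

Δλ = -0.1240°
y = sin Δλ · cos φ₂ = -0.002162
x = cos φ₁ sin φ₂ − sin φ₁ cos φ₂ cos Δλ = 0.003142
θ = atan2(y, x) = -34.5377° → 325.4623° (mod 360°)

325.5°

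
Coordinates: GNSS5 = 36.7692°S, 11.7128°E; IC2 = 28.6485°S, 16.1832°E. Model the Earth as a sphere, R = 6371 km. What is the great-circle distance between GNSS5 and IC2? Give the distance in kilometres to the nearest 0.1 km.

994.8 km

Δφ = 8.1207°,  Δλ = 4.4704°
a = sin²(Δφ/2) + cos φ₁ cos φ₂ sin²(Δλ/2) = 0.006083
c = 2·arcsin(√a) = 0.156146 rad = 8.9465°
d = R·c = 6371 × 0.156146 = 994.8 km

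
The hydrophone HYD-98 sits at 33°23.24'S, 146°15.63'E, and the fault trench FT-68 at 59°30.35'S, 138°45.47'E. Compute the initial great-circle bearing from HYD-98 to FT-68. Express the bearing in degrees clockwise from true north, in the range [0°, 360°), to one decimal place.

188.5°

HYD-98: φ = -33.38733°, λ = +146.26050°
FT-68: φ = -59.50583°, λ = +138.75783°
Δλ = -7.5027°
y = sin Δλ · cos φ₂ = -0.066259
x = cos φ₁ sin φ₂ − sin φ₁ cos φ₂ cos Δλ = -0.442620
θ = atan2(y, x) = -171.4862° → 188.5138° (mod 360°)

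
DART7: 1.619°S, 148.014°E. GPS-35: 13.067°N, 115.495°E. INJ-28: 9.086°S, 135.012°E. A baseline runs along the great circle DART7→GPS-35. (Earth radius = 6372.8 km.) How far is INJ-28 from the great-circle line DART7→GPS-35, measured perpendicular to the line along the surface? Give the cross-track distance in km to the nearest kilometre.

1371 km

δ₁₃ = central angle DART7→INJ-28 = 0.260684 rad  (haversine)
θ₁₃ = bearing DART7→INJ-28 = 239.537°,  θ₁₂ = bearing DART7→GPS-35 = 295.450°
dₓₜ = R·arcsin(sin δ₁₃ · sin(θ₁₃ − θ₁₂)) = 6372.8·arcsin(0.25774·sin(-55.913°)) = -1370.868 km
|dₓₜ| = 1370.868 km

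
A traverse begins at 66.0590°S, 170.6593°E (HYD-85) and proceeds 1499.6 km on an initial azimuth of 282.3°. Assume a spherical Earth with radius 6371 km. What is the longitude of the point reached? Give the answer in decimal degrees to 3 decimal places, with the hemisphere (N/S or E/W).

δ = d/R = 1499.6/6371 = 0.235379 rad
φ₂ = arcsin(sin φ₁ cos δ + cos φ₁ sin δ cos θ)
   = arcsin(-0.91396·0.97243 + 0.40580·0.23321·0.21303) = -60.29656°
λ₂ = λ₁ + atan2(sin θ sin δ cos φ₁, cos δ − sin φ₁ sin φ₂) = 143.28217°

143.282°E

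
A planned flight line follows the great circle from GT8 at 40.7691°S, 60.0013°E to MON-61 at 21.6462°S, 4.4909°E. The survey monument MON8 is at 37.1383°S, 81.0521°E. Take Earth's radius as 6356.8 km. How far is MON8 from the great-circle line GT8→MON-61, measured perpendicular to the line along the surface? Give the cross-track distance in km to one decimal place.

δ₁₃ = central angle GT8→MON8 = 0.291894 rad  (haversine)
θ₁₃ = bearing GT8→MON8 = 84.299°,  θ₁₂ = bearing GT8→MON-61 = 274.800°
dₓₜ = R·arcsin(sin δ₁₃ · sin(θ₁₃ − θ₁₂)) = 6356.8·arcsin(0.28777·sin(-190.501°)) = 333.537 km
|dₓₜ| = 333.537 km

333.5 km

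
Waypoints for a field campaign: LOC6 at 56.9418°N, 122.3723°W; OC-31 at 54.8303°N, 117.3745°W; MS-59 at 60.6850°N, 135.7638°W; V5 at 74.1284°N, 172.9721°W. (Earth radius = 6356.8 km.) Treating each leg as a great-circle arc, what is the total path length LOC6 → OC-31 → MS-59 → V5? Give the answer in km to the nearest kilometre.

LOC6→OC-31: c = 0.061223 rad, d = 389.18 km
OC-31→MS-59: c = 0.198403 rad, d = 1261.21 km
MS-59→V5: c = 0.332149 rad, d = 2111.41 km
Total = 389.18 + 1261.21 + 2111.41 = 3761.80 km

3762 km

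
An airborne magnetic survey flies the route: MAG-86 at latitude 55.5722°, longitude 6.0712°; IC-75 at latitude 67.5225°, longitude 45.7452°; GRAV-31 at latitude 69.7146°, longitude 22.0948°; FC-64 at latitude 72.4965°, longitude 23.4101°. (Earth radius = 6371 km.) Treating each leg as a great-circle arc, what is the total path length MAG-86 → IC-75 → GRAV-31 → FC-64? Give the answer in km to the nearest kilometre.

3718 km

MAG-86→IC-75: c = 0.380321 rad, d = 2423.02 km
IC-75→GRAV-31: c = 0.154195 rad, d = 982.38 km
GRAV-31→FC-64: c = 0.049116 rad, d = 312.92 km
Total = 2423.02 + 982.38 + 312.92 = 3718.32 km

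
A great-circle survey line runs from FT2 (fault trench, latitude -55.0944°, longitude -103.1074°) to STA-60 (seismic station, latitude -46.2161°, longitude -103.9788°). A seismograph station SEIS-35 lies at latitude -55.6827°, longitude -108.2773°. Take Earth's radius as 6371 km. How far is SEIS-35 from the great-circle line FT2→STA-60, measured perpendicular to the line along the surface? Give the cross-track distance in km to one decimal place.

328.3 km

δ₁₃ = central angle FT2→SEIS-35 = 0.052258 rad  (haversine)
θ₁₃ = bearing FT2→SEIS-35 = 256.551°,  θ₁₂ = bearing FT2→STA-60 = 356.098°
dₓₜ = R·arcsin(sin δ₁₃ · sin(θ₁₃ − θ₁₂)) = 6371·arcsin(0.05223·sin(-99.547°)) = -328.318 km
|dₓₜ| = 328.318 km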